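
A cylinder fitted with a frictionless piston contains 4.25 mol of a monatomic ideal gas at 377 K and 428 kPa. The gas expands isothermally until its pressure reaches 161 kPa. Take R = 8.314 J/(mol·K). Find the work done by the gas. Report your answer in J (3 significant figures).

W ≈ 13000 J

Isothermal process: W = nRT ln(V₂/V₁) = nRT ln(P₁/P₂).
W = (4.25)(8.314)(377) × ln(428/161)
  = 13321 × ln(2.658) = 13321 × 0.9777
W_by_gas = 13024 J.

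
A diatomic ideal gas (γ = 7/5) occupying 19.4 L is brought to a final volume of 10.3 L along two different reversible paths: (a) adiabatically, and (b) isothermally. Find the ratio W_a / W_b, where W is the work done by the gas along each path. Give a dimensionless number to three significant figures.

Path (a) adiabatic: W = P₁V₁(1 − (V₁/V₂)^(γ−1))/(γ−1) → W_a/(P₁V₁) = -0.7205.
Path (b) isothermal: W = P₁V₁ ln(V₂/V₁) → W_b/(P₁V₁) = -0.6331.
W_a / W_b = -0.7205 / -0.6331 = 1.138.

W_a / W_b ≈ 1.14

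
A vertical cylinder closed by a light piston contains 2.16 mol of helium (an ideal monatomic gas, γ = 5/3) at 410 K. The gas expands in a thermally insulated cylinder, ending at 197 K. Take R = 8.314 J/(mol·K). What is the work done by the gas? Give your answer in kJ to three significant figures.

W ≈ 5.74 kJ

Adiabatic ⇒ Q = 0, so W_by = −ΔU = nCᵥ(T₁ − T₂).
Cᵥ = 3R/2 = 12.47 J/(mol·K).
W = (2.16)(12.47)(410 − 197) = 5738 J.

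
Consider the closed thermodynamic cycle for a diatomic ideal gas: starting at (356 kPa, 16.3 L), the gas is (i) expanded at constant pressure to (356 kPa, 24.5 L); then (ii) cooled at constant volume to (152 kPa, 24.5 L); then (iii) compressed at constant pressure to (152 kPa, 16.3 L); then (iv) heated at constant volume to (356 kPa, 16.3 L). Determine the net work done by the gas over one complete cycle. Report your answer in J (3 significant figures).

Constant-volume legs do no work.
W(i) = (356)(24.5 − 16.3) = 2919 J; W(iii) = (152)(16.3 − 24.5) = -1246 J.
W_net = 2919 − 1246 = 1673 J (the clockwise enclosed area).

W_net ≈ 1670 J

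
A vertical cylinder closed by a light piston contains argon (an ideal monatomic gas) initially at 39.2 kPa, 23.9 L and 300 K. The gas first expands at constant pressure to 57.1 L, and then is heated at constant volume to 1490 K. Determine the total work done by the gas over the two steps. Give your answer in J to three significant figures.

Step 1 (isobaric): W = PΔV = (39.2 kPa)(57.1 − 23.9 L) = 1301 J.
Step 2 (isochoric): W = 0 (constant volume).
W_total = 1301 + 0 = 1301 J.

W_total ≈ 1300 J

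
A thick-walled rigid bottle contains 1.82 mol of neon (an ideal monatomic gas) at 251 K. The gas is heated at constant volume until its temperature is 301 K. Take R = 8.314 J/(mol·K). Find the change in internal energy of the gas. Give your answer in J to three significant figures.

ΔU ≈ 1130 J

Constant volume ⇒ W = 0, so Q = ΔU = nCᵥΔT with Cᵥ = 3R/2 = 12.47 J/(mol·K).
ΔU = (1.82)(12.47)(301 − 251) = 1135 J.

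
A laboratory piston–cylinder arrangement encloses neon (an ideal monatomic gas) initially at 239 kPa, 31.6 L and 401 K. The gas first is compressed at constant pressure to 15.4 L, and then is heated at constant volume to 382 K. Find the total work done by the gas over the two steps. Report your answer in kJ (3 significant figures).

Step 1 (isobaric): W = PΔV = (239 kPa)(15.4 − 31.6 L) = -3872 J.
Step 2 (isochoric): W = 0 (constant volume).
W_total = -3872 + 0 = -3872 J.

W_total ≈ -3.87 kJ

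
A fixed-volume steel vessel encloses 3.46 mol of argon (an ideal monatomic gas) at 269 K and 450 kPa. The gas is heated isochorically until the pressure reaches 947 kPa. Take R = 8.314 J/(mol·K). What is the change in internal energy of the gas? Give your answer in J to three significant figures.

ΔU ≈ 12800 J

Constant volume ⇒ W = 0, so Q = ΔU = nCᵥΔT with Cᵥ = 3R/2 = 12.47 J/(mol·K).
At constant V, T₂/T₁ = P₂/P₁ ⇒ ΔT = T₁(P₂/P₁ − 1) = 269·(947/450 − 1) = 297.1 K.
ΔU = (3.46)(12.47)(297.1) = 12820 J.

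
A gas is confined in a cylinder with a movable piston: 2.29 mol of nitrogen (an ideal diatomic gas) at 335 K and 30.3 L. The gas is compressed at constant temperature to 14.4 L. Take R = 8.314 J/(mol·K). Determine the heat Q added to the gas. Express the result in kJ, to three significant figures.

Q ≈ -4.74 kJ

Isothermal ⇒ ΔU = 0, so Q = W = nRT ln(V₂/V₁).
Q = (2.29)(8.314)(335) ln(14.4/30.3) = 6378 × -0.7439 = -4745 J.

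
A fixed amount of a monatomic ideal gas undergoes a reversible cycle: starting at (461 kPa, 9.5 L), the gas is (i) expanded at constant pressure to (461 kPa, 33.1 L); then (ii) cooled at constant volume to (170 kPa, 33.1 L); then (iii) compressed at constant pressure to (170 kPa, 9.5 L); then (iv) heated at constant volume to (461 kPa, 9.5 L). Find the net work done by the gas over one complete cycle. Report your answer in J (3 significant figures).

Constant-volume legs do no work.
W(i) = (461)(33.1 − 9.5) = 10880 J; W(iii) = (170)(9.5 − 33.1) = -4012 J.
W_net = 10880 − 4012 = 6868 J (the clockwise enclosed area).

W_net ≈ 6870 J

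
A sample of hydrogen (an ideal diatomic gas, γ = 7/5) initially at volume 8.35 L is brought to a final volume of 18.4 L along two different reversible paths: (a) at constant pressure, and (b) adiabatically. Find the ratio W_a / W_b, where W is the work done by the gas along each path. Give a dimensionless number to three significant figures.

Path (a) isobaric: W = P₁(V₂ − V₁) → W_a/(P₁V₁) = 1.204.
Path (b) adiabatic: W = P₁V₁(1 − (V₁/V₂)^(γ−1))/(γ−1) → W_b/(P₁V₁) = 0.6774.
W_a / W_b = 1.204 / 0.6774 = 1.777.

W_a / W_b ≈ 1.78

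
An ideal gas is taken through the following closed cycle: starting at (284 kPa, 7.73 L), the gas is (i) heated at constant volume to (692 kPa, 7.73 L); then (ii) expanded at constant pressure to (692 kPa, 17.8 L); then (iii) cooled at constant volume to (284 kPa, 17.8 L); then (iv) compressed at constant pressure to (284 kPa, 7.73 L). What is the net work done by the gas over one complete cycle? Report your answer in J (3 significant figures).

Constant-volume legs do no work.
W(ii) = (692)(17.8 − 7.73) = 6968 J; W(iv) = (284)(7.73 − 17.8) = -2860 J.
W_net = 6968 − 2860 = 4109 J (the clockwise enclosed area).

W_net ≈ 4110 J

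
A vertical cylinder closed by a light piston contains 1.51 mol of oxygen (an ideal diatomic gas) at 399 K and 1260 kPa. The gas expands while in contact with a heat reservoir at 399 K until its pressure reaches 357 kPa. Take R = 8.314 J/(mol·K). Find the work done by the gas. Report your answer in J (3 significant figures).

W ≈ 6320 J

Isothermal process: W = nRT ln(V₂/V₁) = nRT ln(P₁/P₂).
W = (1.51)(8.314)(399) × ln(1260/357)
  = 5009 × ln(3.529) = 5009 × 1.261
W_by_gas = 6317 J.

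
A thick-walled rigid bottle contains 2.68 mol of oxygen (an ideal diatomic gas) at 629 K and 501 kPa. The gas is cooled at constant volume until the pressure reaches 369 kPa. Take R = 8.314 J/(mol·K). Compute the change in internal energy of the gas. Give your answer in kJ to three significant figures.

ΔU ≈ -9.23 kJ

Constant volume ⇒ W = 0, so Q = ΔU = nCᵥΔT with Cᵥ = 5R/2 = 20.79 J/(mol·K).
At constant V, T₂/T₁ = P₂/P₁ ⇒ ΔT = T₁(P₂/P₁ − 1) = 629·(369/501 − 1) = -165.7 K.
ΔU = (2.68)(20.79)(-165.7) = -9231 J.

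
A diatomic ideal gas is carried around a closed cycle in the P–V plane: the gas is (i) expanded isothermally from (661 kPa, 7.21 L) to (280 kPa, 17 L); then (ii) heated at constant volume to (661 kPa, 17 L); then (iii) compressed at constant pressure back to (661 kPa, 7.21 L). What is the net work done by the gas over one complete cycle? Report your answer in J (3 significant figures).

Leg (i): W = PᵢVᵢ ln(V_f/Vᵢ) = (4766) ln(17/7.21) = 4088 J.
Leg (ii): W = 0.
Leg (iii): W = PΔV = (661)(7.21 − 17) = -6471 J.
W_net = 4088 − 6471 = -2383 J.

W_net ≈ -2380 J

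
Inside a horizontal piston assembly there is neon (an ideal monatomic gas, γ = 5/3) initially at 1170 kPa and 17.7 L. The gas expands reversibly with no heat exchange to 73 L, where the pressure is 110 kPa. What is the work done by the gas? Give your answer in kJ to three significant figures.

Adiabatic: W = (P₁V₁ − P₂V₂)/(γ − 1) with γ = 5/3.
P₁V₁ = 20709 J, P₂V₂ = 8030 J.
W = (20709 − 8030) / 0.6667 = 19018 J.

W ≈ 19.0 kJ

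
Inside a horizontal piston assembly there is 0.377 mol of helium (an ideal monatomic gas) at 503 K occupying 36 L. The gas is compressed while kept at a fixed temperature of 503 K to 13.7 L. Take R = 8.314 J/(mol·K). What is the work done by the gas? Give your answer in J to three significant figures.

W ≈ -1520 J

Isothermal: W = nRT ln(V₂/V₁).
W = (0.377)(8.314)(503) × ln(13.7/36)
  = 1577 × -0.9661
W_by_gas = -1523 J.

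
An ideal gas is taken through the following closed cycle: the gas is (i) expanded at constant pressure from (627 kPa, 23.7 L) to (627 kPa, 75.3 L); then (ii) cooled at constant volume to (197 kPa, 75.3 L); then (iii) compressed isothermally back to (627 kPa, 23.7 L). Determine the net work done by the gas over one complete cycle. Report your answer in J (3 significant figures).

W_net ≈ 15200 J

Leg (i): W = PΔV = (627)(75.3 − 23.7) = 32353 J.
Leg (ii): W = 0.
Leg (iii): W = PᵢVᵢ ln(V_f/Vᵢ) = (14834) ln(23.7/75.3) = -17148 J.
W_net = 32353 − 17148 = 15205 J.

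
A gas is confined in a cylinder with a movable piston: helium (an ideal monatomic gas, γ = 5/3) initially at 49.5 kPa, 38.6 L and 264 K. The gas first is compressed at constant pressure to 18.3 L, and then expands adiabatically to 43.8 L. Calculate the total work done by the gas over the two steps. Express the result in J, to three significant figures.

Step 1 (isobaric): W = PΔV = (49.5 kPa)(18.3 − 38.6 L) = -1005 J.
After step 1: P = 49.5 kPa, V = 18.3 L, T = 125.2 K.
Step 2 (adiabatic): W = (P₁V₁ − P₂V₂)/(γ−1) = (905.9 − 506.3)/0.667 = 599.4 J.
W_total = -1005 + 599.4 = -405.5 J.

W_total ≈ -405 J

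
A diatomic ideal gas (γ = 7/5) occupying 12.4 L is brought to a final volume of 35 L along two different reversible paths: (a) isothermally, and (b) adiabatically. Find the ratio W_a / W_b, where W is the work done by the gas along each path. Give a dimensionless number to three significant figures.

W_a / W_b ≈ 1.22

Path (a) isothermal: W = P₁V₁ ln(V₂/V₁) → W_a/(P₁V₁) = 1.038.
Path (b) adiabatic: W = P₁V₁(1 − (V₁/V₂)^(γ−1))/(γ−1) → W_b/(P₁V₁) = 0.8492.
W_a / W_b = 1.038 / 0.8492 = 1.222.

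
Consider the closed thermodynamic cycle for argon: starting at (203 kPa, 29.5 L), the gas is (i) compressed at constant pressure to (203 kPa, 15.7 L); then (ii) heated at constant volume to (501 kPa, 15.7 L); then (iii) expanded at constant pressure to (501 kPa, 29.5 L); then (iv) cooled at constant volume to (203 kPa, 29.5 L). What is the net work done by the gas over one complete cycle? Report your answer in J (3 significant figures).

Constant-volume legs do no work.
W(i) = (203)(15.7 − 29.5) = -2801 J; W(iii) = (501)(29.5 − 15.7) = 6914 J.
W_net = -2801 + 6914 = 4112 J (the clockwise enclosed area).

W_net ≈ 4110 J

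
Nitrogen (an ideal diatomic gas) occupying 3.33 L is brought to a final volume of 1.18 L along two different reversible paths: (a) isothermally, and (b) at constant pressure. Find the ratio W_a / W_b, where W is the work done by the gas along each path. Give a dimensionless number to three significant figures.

Path (a) isothermal: W = P₁V₁ ln(V₂/V₁) → W_a/(P₁V₁) = -1.037.
Path (b) isobaric: W = P₁(V₂ − V₁) → W_b/(P₁V₁) = -0.6456.
W_a / W_b = -1.037 / -0.6456 = 1.607.

W_a / W_b ≈ 1.61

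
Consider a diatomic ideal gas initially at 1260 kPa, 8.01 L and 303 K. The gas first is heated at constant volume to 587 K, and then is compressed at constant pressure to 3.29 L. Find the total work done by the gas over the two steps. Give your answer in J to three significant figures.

W_total ≈ -11500 J

Step 1 (isochoric): W = 0 (constant volume).
After step 1: P = 2441 kPa (V unchanged).
Step 2 (isobaric): W = PΔV = (2441 kPa)(3.29 − 8.01 L) = -11521 J.
W_total = 0 − 11521 = -11521 J.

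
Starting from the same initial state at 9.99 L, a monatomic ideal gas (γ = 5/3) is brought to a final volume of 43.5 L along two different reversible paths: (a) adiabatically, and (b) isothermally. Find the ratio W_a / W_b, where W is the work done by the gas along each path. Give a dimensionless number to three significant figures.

W_a / W_b ≈ 0.637

Path (a) adiabatic: W = P₁V₁(1 − (V₁/V₂)^(γ−1))/(γ−1) → W_a/(P₁V₁) = 0.9375.
Path (b) isothermal: W = P₁V₁ ln(V₂/V₁) → W_b/(P₁V₁) = 1.471.
W_a / W_b = 0.9375 / 1.471 = 0.6372.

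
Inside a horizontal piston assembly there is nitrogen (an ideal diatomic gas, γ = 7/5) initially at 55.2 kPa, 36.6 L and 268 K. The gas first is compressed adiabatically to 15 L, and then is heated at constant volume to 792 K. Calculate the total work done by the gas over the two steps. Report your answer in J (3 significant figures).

Step 1 (adiabatic): W = (P₁V₁ − P₂V₂)/(γ−1) = (2020 − 2887)/0.4 = -2166 J.
Step 2 (isochoric): W = 0 (constant volume).
W_total = -2166 + 0 = -2166 J.

W_total ≈ -2170 J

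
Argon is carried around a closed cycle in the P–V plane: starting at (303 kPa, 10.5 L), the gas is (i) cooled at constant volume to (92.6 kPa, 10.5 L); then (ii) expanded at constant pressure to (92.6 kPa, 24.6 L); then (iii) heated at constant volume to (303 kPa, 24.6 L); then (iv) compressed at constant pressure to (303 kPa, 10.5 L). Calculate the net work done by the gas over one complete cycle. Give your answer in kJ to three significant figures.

Constant-volume legs do no work.
W(ii) = (92.6)(24.6 − 10.5) = 1306 J; W(iv) = (303)(10.5 − 24.6) = -4272 J.
W_net = 1306 − 4272 = -2967 J (the counter-clockwise enclosed area).

W_net ≈ -2.97 kJ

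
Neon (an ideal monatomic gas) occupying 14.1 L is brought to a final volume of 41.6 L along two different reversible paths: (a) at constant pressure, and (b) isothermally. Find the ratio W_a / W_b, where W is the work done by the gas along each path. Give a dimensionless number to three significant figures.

W_a / W_b ≈ 1.80

Path (a) isobaric: W = P₁(V₂ − V₁) → W_a/(P₁V₁) = 1.95.
Path (b) isothermal: W = P₁V₁ ln(V₂/V₁) → W_b/(P₁V₁) = 1.082.
W_a / W_b = 1.95 / 1.082 = 1.803.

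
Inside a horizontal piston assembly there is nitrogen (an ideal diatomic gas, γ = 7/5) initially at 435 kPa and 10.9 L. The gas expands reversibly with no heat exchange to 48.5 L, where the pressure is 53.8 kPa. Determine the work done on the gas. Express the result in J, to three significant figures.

Adiabatic: W = (P₁V₁ − P₂V₂)/(γ − 1) with γ = 7/5.
P₁V₁ = 4742 J, P₂V₂ = 2609 J.
W = (4742 − 2609) / 0.4 = 5331 J.
Work on gas = −W_by = -5331 J.

W ≈ -5330 J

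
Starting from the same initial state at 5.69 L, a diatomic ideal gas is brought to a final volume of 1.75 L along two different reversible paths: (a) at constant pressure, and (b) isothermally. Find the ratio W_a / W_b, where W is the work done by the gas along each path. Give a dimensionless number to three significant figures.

Path (a) isobaric: W = P₁(V₂ − V₁) → W_a/(P₁V₁) = -0.6924.
Path (b) isothermal: W = P₁V₁ ln(V₂/V₁) → W_b/(P₁V₁) = -1.179.
W_a / W_b = -0.6924 / -1.179 = 0.5873.

W_a / W_b ≈ 0.587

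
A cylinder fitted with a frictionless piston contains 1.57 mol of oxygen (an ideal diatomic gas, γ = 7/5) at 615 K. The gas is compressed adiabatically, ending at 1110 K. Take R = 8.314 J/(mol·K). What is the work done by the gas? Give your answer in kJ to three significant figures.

W ≈ -16.2 kJ

Adiabatic ⇒ Q = 0, so W_by = −ΔU = nCᵥ(T₁ − T₂).
Cᵥ = 5R/2 = 20.79 J/(mol·K).
W = (1.57)(20.79)(615 − 1110) = -16153 J.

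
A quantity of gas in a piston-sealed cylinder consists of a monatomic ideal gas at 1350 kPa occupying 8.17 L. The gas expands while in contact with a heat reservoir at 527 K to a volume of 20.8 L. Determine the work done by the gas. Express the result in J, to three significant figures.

W ≈ 10300 J

Isothermal: W = nRT ln(V₂/V₁) = P₁V₁ ln(V₂/V₁).
P₁V₁ = (1350 kPa)(8.17 L) = 11030 J.
W = 11030 × ln(20.8/8.17) = 11030 × 0.9345
W_by_gas = 10307 J.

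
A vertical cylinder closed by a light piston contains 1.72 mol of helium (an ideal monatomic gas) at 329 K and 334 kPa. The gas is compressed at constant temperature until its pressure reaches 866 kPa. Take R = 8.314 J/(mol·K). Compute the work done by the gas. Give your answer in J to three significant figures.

Isothermal process: W = nRT ln(V₂/V₁) = nRT ln(P₁/P₂).
W = (1.72)(8.314)(329) × ln(334/866)
  = 4705 × ln(0.3857) = 4705 × -0.9527
W_by_gas = -4482 J.

W ≈ -4480 J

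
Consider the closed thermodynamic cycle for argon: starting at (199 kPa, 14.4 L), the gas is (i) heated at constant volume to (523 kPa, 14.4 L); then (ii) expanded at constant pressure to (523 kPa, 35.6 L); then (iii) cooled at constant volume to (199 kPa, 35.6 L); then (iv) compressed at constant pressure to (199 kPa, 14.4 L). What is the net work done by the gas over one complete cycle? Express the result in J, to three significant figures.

Constant-volume legs do no work.
W(ii) = (523)(35.6 − 14.4) = 11088 J; W(iv) = (199)(14.4 − 35.6) = -4219 J.
W_net = 11088 − 4219 = 6869 J (the clockwise enclosed area).

W_net ≈ 6870 J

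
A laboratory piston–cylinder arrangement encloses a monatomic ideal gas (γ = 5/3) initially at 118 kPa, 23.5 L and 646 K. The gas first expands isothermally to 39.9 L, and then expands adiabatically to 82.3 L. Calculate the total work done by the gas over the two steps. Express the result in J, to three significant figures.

W_total ≈ 3060 J

Step 1 (isothermal): W = P₁V₁ ln(V₂/V₁) = (2773) ln(39.9/23.5) = 1468 J.
After step 1: P = 69.5 kPa, V = 39.9 L, T = 646 K.
Step 2 (adiabatic): W = (P₁V₁ − P₂V₂)/(γ−1) = (2773 − 1711)/0.667 = 1593 J.
W_total = 1468 + 1593 = 3060 J.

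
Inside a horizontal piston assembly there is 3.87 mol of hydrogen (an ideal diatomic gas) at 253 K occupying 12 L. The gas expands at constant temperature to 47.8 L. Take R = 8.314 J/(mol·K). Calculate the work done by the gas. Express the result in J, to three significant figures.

W ≈ 11300 J

Isothermal: W = nRT ln(V₂/V₁).
W = (3.87)(8.314)(253) × ln(47.8/12)
  = 8140 × 1.382
W_by_gas = 11251 J.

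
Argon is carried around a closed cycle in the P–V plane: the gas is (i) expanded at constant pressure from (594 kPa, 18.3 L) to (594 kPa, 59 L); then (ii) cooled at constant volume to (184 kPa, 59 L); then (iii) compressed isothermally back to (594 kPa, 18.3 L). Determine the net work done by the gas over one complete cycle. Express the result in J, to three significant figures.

W_net ≈ 11500 J

Leg (i): W = PΔV = (594)(59 − 18.3) = 24176 J.
Leg (ii): W = 0.
Leg (iii): W = PᵢVᵢ ln(V_f/Vᵢ) = (10856) ln(18.3/59) = -12708 J.
W_net = 24176 − 12708 = 11467 J.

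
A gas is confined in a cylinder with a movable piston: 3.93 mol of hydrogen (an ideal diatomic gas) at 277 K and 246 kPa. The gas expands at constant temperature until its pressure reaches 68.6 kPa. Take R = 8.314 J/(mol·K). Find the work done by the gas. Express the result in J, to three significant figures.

W ≈ 11600 J

Isothermal process: W = nRT ln(V₂/V₁) = nRT ln(P₁/P₂).
W = (3.93)(8.314)(277) × ln(246/68.6)
  = 9051 × ln(3.586) = 9051 × 1.277
W_by_gas = 11558 J.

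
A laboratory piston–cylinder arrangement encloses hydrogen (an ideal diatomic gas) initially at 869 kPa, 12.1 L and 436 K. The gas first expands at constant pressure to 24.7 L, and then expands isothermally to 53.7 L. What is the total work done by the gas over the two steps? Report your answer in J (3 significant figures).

Step 1 (isobaric): W = PΔV = (869 kPa)(24.7 − 12.1 L) = 10949 J.
After step 1: P = 869 kPa, V = 24.7 L, T = 890 K.
Step 2 (isothermal): W = P₁V₁ ln(V₂/V₁) = (21464) ln(53.7/24.7) = 16669 J.
W_total = 10949 + 16669 = 27619 J.

W_total ≈ 27600 J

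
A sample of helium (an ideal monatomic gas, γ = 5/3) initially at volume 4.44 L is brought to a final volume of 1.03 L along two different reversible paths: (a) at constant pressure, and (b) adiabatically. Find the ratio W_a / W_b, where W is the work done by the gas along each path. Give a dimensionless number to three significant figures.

W_a / W_b ≈ 0.311

Path (a) isobaric: W = P₁(V₂ − V₁) → W_a/(P₁V₁) = -0.768.
Path (b) adiabatic: W = P₁V₁(1 − (V₁/V₂)^(γ−1))/(γ−1) → W_b/(P₁V₁) = -2.473.
W_a / W_b = -0.768 / -2.473 = 0.3106.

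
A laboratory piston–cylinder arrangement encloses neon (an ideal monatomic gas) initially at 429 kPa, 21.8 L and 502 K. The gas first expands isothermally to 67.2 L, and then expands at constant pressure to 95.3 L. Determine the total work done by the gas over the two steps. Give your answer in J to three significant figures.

W_total ≈ 14400 J

Step 1 (isothermal): W = P₁V₁ ln(V₂/V₁) = (9352) ln(67.2/21.8) = 10528 J.
After step 1: P = 139.2 kPa, V = 67.2 L, T = 502 K.
Step 2 (isobaric): W = PΔV = (139.2 kPa)(95.3 − 67.2 L) = 3911 J.
W_total = 10528 + 3911 = 14439 J.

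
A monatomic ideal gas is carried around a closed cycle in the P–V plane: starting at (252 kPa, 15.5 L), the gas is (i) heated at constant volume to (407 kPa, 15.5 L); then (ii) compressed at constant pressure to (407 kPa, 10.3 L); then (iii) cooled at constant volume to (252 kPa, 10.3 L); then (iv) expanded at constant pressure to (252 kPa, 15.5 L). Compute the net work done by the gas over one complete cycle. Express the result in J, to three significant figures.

Constant-volume legs do no work.
W(ii) = (407)(10.3 − 15.5) = -2116 J; W(iv) = (252)(15.5 − 10.3) = 1310 J.
W_net = -2116 + 1310 = -806 J (the counter-clockwise enclosed area).

W_net ≈ -806 J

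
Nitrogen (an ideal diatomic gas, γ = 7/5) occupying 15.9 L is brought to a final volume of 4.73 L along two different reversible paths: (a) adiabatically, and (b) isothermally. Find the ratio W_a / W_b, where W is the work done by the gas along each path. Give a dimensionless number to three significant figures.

W_a / W_b ≈ 1.29

Path (a) adiabatic: W = P₁V₁(1 − (V₁/V₂)^(γ−1))/(γ−1) → W_a/(P₁V₁) = -1.56.
Path (b) isothermal: W = P₁V₁ ln(V₂/V₁) → W_b/(P₁V₁) = -1.212.
W_a / W_b = -1.56 / -1.212 = 1.287.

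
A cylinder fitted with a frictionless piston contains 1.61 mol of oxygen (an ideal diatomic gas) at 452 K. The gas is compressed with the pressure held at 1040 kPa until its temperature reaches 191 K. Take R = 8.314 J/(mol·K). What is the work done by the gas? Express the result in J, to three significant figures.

Isobaric: W = P ΔV = nR ΔT.
W = (1.61)(8.314)(191 − 452) = -3494 J.

W ≈ -3490 J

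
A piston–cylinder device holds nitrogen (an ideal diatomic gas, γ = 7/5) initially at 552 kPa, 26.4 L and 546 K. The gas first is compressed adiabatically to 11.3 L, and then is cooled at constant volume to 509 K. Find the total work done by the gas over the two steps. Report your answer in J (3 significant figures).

Step 1 (adiabatic): W = (P₁V₁ − P₂V₂)/(γ−1) = (14573 − 20462)/0.4 = -14724 J.
Step 2 (isochoric): W = 0 (constant volume).
W_total = -14724 + 0 = -14724 J.

W_total ≈ -14700 J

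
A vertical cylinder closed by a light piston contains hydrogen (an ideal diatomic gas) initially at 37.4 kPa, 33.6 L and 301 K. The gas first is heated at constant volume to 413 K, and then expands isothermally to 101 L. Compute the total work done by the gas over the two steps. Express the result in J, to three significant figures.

Step 1 (isochoric): W = 0 (constant volume).
After step 1: P = 51.32 kPa (V unchanged).
Step 2 (isothermal): W = P₁V₁ ln(V₂/V₁) = (1724) ln(101/33.6) = 1898 J.
W_total = 0 + 1898 = 1898 J.

W_total ≈ 1900 J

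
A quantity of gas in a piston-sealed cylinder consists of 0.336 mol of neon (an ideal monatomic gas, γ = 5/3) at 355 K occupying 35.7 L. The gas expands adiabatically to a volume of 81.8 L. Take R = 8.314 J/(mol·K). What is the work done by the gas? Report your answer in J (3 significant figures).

Adiabatic: TV^(γ−1) = const with γ = 5/3.
T₂ = T₁ (V₁/V₂)^(γ−1) = 355 × (35.7/81.8)^0.667 = 355 × 0.5754 = 204.3 K.
W_by = nCᵥ(T₁ − T₂) = (0.336)(12.47)(355 − 204.3) = 631.7 J.

W ≈ 632 J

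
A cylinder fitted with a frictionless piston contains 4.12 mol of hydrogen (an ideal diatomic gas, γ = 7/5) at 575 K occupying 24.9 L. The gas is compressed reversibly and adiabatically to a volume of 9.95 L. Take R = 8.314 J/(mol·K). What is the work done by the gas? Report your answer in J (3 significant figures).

W ≈ -21800 J

Adiabatic: TV^(γ−1) = const with γ = 7/5.
T₂ = T₁ (V₁/V₂)^(γ−1) = 575 × (24.9/9.95)^0.4 = 575 × 1.443 = 829.9 K.
W_by = nCᵥ(T₁ − T₂) = (4.12)(20.79)(575 − 829.9) = -21827 J.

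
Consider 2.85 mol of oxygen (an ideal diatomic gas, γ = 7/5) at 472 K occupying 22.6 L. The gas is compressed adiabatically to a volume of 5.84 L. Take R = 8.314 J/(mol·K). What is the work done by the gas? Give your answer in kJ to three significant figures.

W ≈ -20.1 kJ

Adiabatic: TV^(γ−1) = const with γ = 7/5.
T₂ = T₁ (V₁/V₂)^(γ−1) = 472 × (22.6/5.84)^0.4 = 472 × 1.718 = 811 K.
W_by = nCᵥ(T₁ − T₂) = (2.85)(20.79)(472 − 811) = -20081 J.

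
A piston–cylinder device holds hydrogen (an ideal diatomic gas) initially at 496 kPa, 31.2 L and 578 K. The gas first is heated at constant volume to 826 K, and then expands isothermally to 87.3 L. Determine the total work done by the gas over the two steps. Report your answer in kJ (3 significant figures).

Step 1 (isochoric): W = 0 (constant volume).
After step 1: P = 708.8 kPa (V unchanged).
Step 2 (isothermal): W = P₁V₁ ln(V₂/V₁) = (22115) ln(87.3/31.2) = 22755 J.
W_total = 0 + 22755 = 22755 J.

W_total ≈ 22.8 kJ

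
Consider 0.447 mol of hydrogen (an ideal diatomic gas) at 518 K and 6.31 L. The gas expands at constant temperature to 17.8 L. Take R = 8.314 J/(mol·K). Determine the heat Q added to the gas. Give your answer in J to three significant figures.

Isothermal ⇒ ΔU = 0, so Q = W = nRT ln(V₂/V₁).
Q = (0.447)(8.314)(518) ln(17.8/6.31) = 1925 × 1.037 = 1996 J.

Q ≈ 2000 J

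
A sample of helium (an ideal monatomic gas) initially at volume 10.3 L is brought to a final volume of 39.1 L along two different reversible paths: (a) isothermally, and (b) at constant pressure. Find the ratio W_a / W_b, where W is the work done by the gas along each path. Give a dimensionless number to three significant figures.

Path (a) isothermal: W = P₁V₁ ln(V₂/V₁) → W_a/(P₁V₁) = 1.334.
Path (b) isobaric: W = P₁(V₂ − V₁) → W_b/(P₁V₁) = 2.796.
W_a / W_b = 1.334 / 2.796 = 0.4771.

W_a / W_b ≈ 0.477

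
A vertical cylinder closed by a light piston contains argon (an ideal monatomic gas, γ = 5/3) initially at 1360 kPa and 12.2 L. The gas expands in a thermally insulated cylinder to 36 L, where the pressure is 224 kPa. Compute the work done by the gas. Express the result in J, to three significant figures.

W ≈ 12800 J

Adiabatic: W = (P₁V₁ − P₂V₂)/(γ − 1) with γ = 5/3.
P₁V₁ = 16592 J, P₂V₂ = 8064 J.
W = (16592 − 8064) / 0.6667 = 12792 J.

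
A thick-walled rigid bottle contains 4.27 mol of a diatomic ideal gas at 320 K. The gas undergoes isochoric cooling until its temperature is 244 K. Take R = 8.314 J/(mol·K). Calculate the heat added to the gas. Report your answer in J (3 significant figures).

Q ≈ -6750 J

Constant volume ⇒ W = 0, so Q = ΔU = nCᵥΔT with Cᵥ = 5R/2 = 20.79 J/(mol·K).
ΔU = (4.27)(20.79)(244 − 320) = -6745 J.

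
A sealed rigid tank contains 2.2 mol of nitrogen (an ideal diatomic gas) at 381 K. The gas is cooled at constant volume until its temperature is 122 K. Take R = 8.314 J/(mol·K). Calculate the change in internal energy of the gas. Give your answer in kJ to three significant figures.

ΔU ≈ -11.8 kJ

Constant volume ⇒ W = 0, so Q = ΔU = nCᵥΔT with Cᵥ = 5R/2 = 20.79 J/(mol·K).
ΔU = (2.2)(20.79)(122 − 381) = -11843 J.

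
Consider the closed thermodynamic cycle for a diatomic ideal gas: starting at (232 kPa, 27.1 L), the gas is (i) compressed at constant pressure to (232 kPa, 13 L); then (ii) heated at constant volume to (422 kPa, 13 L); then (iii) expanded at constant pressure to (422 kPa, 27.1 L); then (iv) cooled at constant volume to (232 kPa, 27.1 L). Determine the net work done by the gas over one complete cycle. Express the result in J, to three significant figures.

W_net ≈ 2680 J

Constant-volume legs do no work.
W(i) = (232)(13 − 27.1) = -3271 J; W(iii) = (422)(27.1 − 13) = 5950 J.
W_net = -3271 + 5950 = 2679 J (the clockwise enclosed area).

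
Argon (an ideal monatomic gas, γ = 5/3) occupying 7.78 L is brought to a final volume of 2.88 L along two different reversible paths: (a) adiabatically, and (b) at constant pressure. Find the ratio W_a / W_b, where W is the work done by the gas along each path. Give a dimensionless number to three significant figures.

Path (a) adiabatic: W = P₁V₁(1 − (V₁/V₂)^(γ−1))/(γ−1) → W_a/(P₁V₁) = -1.409.
Path (b) isobaric: W = P₁(V₂ − V₁) → W_b/(P₁V₁) = -0.6298.
W_a / W_b = -1.409 / -0.6298 = 2.238.

W_a / W_b ≈ 2.24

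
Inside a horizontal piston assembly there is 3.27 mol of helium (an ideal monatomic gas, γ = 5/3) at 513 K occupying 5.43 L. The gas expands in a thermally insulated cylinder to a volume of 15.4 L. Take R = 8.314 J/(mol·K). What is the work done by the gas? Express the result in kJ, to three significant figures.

Adiabatic: TV^(γ−1) = const with γ = 5/3.
T₂ = T₁ (V₁/V₂)^(γ−1) = 513 × (5.43/15.4)^0.667 = 513 × 0.4991 = 256 K.
W_by = nCᵥ(T₁ − T₂) = (3.27)(12.47)(513 − 256) = 10479 J.

W ≈ 10.5 kJ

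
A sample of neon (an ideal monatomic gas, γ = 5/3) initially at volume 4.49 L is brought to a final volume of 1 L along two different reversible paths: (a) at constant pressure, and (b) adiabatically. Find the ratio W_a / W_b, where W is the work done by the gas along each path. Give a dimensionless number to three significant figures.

Path (a) isobaric: W = P₁(V₂ − V₁) → W_a/(P₁V₁) = -0.7773.
Path (b) adiabatic: W = P₁V₁(1 − (V₁/V₂)^(γ−1))/(γ−1) → W_b/(P₁V₁) = -2.582.
W_a / W_b = -0.7773 / -2.582 = 0.301.

W_a / W_b ≈ 0.301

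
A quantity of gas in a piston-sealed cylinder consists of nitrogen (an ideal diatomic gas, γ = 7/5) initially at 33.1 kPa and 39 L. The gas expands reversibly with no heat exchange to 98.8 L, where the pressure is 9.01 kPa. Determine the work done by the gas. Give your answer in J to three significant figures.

Adiabatic: W = (P₁V₁ − P₂V₂)/(γ − 1) with γ = 7/5.
P₁V₁ = 1291 J, P₂V₂ = 890.2 J.
W = (1291 − 890.2) / 0.4 = 1002 J.

W ≈ 1000 J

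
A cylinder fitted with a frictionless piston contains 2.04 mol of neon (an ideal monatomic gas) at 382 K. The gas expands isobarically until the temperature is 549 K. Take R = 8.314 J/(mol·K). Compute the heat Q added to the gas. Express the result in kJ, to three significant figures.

Q ≈ 7.08 kJ

Isobaric: W = nRΔT = (2.04)(8.314)(167) = 2832 J.
ΔU = nCᵥΔT with Cᵥ = 3R/2: ΔU = (2.04)(12.47)(167) = 4249 J.
Q = ΔU + W = 4249 + 2832 = 7081 J.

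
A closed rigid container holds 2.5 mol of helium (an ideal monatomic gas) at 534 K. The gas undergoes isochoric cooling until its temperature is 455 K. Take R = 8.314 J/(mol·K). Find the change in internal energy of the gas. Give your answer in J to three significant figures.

ΔU ≈ -2460 J

Constant volume ⇒ W = 0, so Q = ΔU = nCᵥΔT with Cᵥ = 3R/2 = 12.47 J/(mol·K).
ΔU = (2.5)(12.47)(455 − 534) = -2463 J.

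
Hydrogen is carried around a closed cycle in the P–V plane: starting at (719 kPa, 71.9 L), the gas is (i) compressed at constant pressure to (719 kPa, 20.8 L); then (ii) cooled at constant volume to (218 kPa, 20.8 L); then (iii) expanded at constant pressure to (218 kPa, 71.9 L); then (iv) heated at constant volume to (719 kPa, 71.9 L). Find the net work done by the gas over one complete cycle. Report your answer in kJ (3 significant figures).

Constant-volume legs do no work.
W(i) = (719)(20.8 − 71.9) = -36741 J; W(iii) = (218)(71.9 − 20.8) = 11140 J.
W_net = -36741 + 11140 = -25601 J (the counter-clockwise enclosed area).

W_net ≈ -25.6 kJ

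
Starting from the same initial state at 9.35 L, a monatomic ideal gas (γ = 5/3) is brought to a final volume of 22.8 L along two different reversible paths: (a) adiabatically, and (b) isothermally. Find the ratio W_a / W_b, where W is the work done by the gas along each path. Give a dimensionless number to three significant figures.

W_a / W_b ≈ 0.754

Path (a) adiabatic: W = P₁V₁(1 − (V₁/V₂)^(γ−1))/(γ−1) → W_a/(P₁V₁) = 0.672.
Path (b) isothermal: W = P₁V₁ ln(V₂/V₁) → W_b/(P₁V₁) = 0.8914.
W_a / W_b = 0.672 / 0.8914 = 0.7539.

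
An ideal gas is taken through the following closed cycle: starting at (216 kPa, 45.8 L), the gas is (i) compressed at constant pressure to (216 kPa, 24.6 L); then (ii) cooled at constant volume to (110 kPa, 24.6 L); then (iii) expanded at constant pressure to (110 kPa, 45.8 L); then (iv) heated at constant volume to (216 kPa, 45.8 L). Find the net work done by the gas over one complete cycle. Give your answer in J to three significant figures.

Constant-volume legs do no work.
W(i) = (216)(24.6 − 45.8) = -4579 J; W(iii) = (110)(45.8 − 24.6) = 2332 J.
W_net = -4579 + 2332 = -2247 J (the counter-clockwise enclosed area).

W_net ≈ -2250 J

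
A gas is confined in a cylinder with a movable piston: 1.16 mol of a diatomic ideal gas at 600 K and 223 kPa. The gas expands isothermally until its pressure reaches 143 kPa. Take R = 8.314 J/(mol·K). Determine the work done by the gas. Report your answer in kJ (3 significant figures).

Isothermal process: W = nRT ln(V₂/V₁) = nRT ln(P₁/P₂).
W = (1.16)(8.314)(600) × ln(223/143)
  = 5787 × ln(1.559) = 5787 × 0.4443
W_by_gas = 2571 J.

W ≈ 2.57 kJ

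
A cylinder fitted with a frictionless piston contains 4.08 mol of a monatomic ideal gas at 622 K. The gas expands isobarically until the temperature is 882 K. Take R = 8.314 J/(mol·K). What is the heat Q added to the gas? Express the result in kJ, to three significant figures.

Isobaric: W = nRΔT = (4.08)(8.314)(260) = 8819 J.
ΔU = nCᵥΔT with Cᵥ = 3R/2: ΔU = (4.08)(12.47)(260) = 13229 J.
Q = ΔU + W = 13229 + 8819 = 22049 J.

Q ≈ 22.0 kJ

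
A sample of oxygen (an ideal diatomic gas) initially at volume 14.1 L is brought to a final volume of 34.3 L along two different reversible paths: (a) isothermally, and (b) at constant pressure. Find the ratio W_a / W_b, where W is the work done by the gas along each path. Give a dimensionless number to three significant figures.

Path (a) isothermal: W = P₁V₁ ln(V₂/V₁) → W_a/(P₁V₁) = 0.889.
Path (b) isobaric: W = P₁(V₂ − V₁) → W_b/(P₁V₁) = 1.433.
W_a / W_b = 0.889 / 1.433 = 0.6205.

W_a / W_b ≈ 0.621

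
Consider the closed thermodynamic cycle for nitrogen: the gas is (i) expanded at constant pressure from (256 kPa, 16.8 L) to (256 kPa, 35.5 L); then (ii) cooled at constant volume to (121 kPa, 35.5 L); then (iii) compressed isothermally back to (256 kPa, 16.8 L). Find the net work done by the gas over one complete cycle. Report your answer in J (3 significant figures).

Leg (i): W = PΔV = (256)(35.5 − 16.8) = 4787 J.
Leg (ii): W = 0.
Leg (iii): W = PᵢVᵢ ln(V_f/Vᵢ) = (4296) ln(16.8/35.5) = -3214 J.
W_net = 4787 − 3214 = 1574 J.

W_net ≈ 1570 J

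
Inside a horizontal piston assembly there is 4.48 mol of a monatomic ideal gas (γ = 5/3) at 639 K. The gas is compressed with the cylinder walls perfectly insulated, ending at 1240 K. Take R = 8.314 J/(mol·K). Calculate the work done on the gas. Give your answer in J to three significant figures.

W ≈ 33600 J

Adiabatic ⇒ Q = 0, so W_by = −ΔU = nCᵥ(T₁ − T₂).
Cᵥ = 3R/2 = 12.47 J/(mol·K).
W = (4.48)(12.47)(639 − 1240) = -33578 J.
Work on gas = −W_by = 33578 J.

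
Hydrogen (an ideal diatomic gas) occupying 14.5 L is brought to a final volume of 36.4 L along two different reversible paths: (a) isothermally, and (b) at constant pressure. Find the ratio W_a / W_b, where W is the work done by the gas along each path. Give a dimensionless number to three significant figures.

W_a / W_b ≈ 0.609

Path (a) isothermal: W = P₁V₁ ln(V₂/V₁) → W_a/(P₁V₁) = 0.9204.
Path (b) isobaric: W = P₁(V₂ − V₁) → W_b/(P₁V₁) = 1.51.
W_a / W_b = 0.9204 / 1.51 = 0.6094.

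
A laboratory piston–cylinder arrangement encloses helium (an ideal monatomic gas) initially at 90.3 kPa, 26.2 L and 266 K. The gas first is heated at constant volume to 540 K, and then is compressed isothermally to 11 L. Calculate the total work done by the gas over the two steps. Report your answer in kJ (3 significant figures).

Step 1 (isochoric): W = 0 (constant volume).
After step 1: P = 183.3 kPa (V unchanged).
Step 2 (isothermal): W = P₁V₁ ln(V₂/V₁) = (4803) ln(11/26.2) = -4168 J.
W_total = 0 − 4168 = -4168 J.

W_total ≈ -4.17 kJ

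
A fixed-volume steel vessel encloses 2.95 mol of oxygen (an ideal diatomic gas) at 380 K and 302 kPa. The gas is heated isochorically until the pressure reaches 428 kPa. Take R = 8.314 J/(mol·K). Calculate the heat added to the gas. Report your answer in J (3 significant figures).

Constant volume ⇒ W = 0, so Q = ΔU = nCᵥΔT with Cᵥ = 5R/2 = 20.79 J/(mol·K).
At constant V, T₂/T₁ = P₂/P₁ ⇒ ΔT = T₁(P₂/P₁ − 1) = 380·(428/302 − 1) = 158.5 K.
ΔU = (2.95)(20.79)(158.5) = 9721 J.

Q ≈ 9720 J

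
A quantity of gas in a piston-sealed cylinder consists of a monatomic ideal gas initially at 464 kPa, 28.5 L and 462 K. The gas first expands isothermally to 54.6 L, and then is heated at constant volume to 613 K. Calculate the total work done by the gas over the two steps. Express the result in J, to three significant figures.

W_total ≈ 8600 J

Step 1 (isothermal): W = P₁V₁ ln(V₂/V₁) = (13224) ln(54.6/28.5) = 8597 J.
Step 2 (isochoric): W = 0 (constant volume).
W_total = 8597 + 0 = 8597 J.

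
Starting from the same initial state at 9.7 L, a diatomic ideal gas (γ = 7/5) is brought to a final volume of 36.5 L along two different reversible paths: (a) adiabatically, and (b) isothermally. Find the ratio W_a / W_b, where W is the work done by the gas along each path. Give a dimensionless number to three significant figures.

W_a / W_b ≈ 0.776

Path (a) adiabatic: W = P₁V₁(1 − (V₁/V₂)^(γ−1))/(γ−1) → W_a/(P₁V₁) = 1.029.
Path (b) isothermal: W = P₁V₁ ln(V₂/V₁) → W_b/(P₁V₁) = 1.325.
W_a / W_b = 1.029 / 1.325 = 0.7762.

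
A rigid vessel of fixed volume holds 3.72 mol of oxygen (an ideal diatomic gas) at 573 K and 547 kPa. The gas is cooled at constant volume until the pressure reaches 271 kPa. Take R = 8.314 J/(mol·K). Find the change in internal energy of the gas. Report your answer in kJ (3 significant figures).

ΔU ≈ -22.4 kJ

Constant volume ⇒ W = 0, so Q = ΔU = nCᵥΔT with Cᵥ = 5R/2 = 20.79 J/(mol·K).
At constant V, T₂/T₁ = P₂/P₁ ⇒ ΔT = T₁(P₂/P₁ − 1) = 573·(271/547 − 1) = -289.1 K.
ΔU = (3.72)(20.79)(-289.1) = -22355 J.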